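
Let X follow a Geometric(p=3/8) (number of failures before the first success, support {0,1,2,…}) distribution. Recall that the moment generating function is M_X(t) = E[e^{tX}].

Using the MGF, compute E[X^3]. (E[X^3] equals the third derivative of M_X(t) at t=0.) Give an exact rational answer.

E[X^3] = M′′′(0) = 415/9

M_X(t) = 3/(8*(1 - 5*e^(t)/8))
M′(t) = 15*e^(t)/(25*e^(2*t) - 80*e^(t) + 64)
M′′(t) = (-75*e^(2*t) - 120*e^(t))/(125*e^(3*t) - 600*e^(2*t) + 960*e^(t) - 512)
M′′′(t) = (375*e^(3*t) + 2400*e^(2*t) + 960*e^(t))/(625*e^(4*t) - 4000*e^(3*t) + 9600*e^(2*t) - 10240*e^(t) + 4096)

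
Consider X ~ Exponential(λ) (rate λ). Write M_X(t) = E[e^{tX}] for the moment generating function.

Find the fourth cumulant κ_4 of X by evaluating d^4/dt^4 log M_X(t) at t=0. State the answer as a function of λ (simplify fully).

M_X(t) = λ/(λ - t)
K_X(t) = log M_X(t) = log(λ) - log(λ - t)
D^4[K](t) = 6/(λ^4 - 4*λ^3*t + 6*λ^2*t^2 - 4*λ*t^3 + t^4)

κ_4 = D^4[K](0) = 6/λ^4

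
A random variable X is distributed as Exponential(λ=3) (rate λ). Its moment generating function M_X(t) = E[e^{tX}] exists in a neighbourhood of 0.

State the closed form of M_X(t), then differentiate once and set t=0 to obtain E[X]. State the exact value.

M_X(t) = 3/(3 - t)
D[M](t) = 3/(t^2 - 6*t + 9)

E[X] = D[M](0) = 1/3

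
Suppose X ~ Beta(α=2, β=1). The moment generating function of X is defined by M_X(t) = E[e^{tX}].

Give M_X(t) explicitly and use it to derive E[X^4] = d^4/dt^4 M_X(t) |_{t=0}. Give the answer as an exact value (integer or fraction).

M_X(t) = ₁F₁(2; 3; t)
D^4[M](t) = ₁F₁(6; 7; t)/3

E[X^4] = D^4[M](0) = 1/3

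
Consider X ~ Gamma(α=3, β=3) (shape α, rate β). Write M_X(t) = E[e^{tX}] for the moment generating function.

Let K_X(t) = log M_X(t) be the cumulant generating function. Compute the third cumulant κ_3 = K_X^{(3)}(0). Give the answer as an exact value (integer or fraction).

κ_3 = K^(3)(0) = 2/9

M_X(t) = 27/(3 - t)^3
K_X(t) = log M_X(t) = -3*log(3 - t) + 3*log(3)
K^(3)(t) = -6/(t^3 - 9*t^2 + 27*t - 27)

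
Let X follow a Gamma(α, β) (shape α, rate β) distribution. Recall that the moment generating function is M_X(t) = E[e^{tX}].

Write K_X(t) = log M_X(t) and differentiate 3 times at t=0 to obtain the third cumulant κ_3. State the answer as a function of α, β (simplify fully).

M_X(t) = (β/(β - t))^α
K_X(t) = log M_X(t) = α*(log(β) - log(β - t))
K^(3)(t) = -2*α/(-β^3 + 3*β^2*t - 3*β*t^2 + t^3)

κ_3 = K^(3)(0) = 2*α/β^3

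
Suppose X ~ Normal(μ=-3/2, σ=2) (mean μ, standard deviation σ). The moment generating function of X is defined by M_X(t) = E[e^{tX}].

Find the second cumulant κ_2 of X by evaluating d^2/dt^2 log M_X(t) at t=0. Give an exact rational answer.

M_X(t) = e^(2*t^2 - 3*t/2)
K_X(t) = log M_X(t) = 2*t^2 - 3*t/2
dK/dt = 4*t - 3/2
d^2K/dt^2 = 4

κ_2 = d^2K/dt^2 |_{t=0} = 4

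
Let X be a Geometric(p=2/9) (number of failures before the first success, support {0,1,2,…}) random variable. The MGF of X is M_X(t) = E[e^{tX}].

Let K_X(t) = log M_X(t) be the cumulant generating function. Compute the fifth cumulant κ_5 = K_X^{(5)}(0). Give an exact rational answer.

M_X(t) = 2/(9*(1 - 7*e^(t)/9))
K_X(t) = log M_X(t) = -log(1 - 7*e^(t)/9) - 2*log(3) + log(2)
D^5[K](t) = (-21609*e^(4*t) - 305613*e^(3*t) - 392931*e^(2*t) - 45927*e^(t))/(16807*e^(5*t) - 108045*e^(4*t) + 277830*e^(3*t) - 357210*e^(2*t) + 229635*e^(t) - 59049)

κ_5 = D^5[K](0) = 23940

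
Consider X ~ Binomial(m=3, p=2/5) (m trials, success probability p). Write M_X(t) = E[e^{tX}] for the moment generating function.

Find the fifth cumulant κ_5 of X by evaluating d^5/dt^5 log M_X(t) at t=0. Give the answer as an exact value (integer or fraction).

κ_5 = K′′′′′(0) = -846/3125

M_X(t) = (2*e^(t)/5 + 3/5)^3
K_X(t) = log M_X(t) = 3*log(2*e^(t)/5 + 3/5)
K′(t) = 6*e^(t)/(2*e^(t) + 3)
K′′(t) = 18*e^(t)/(4*e^(2*t) + 12*e^(t) + 9)
K′′′(t) = (-36*e^(2*t) + 54*e^(t))/(8*e^(3*t) + 36*e^(2*t) + 54*e^(t) + 27)
K′′′′(t) = (72*e^(3*t) - 432*e^(2*t) + 162*e^(t))/(16*e^(4*t) + 96*e^(3*t) + 216*e^(2*t) + 216*e^(t) + 81)
K′′′′′(t) = (-144*e^(4*t) + 2376*e^(3*t) - 3564*e^(2*t) + 486*e^(t))/(32*e^(5*t) + 240*e^(4*t) + 720*e^(3*t) + 1080*e^(2*t) + 810*e^(t) + 243)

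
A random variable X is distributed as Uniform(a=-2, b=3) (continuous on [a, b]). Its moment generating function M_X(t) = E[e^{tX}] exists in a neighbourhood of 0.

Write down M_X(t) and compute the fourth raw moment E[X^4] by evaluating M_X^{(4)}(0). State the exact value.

M_X(t) = (e^(3*t) - e^(-2*t))/(5*t)
D^4[M](t) = (81*t^4*e^(5*t) - 16*t^4 - 108*t^3*e^(5*t) - 32*t^3 + 108*t^2*e^(5*t) - 48*t^2 - 72*t*e^(5*t) - 48*t + 24*e^(5*t) - 24)*e^(-2*t)/(5*t^5)

E[X^4] = D^4[M](0) = 11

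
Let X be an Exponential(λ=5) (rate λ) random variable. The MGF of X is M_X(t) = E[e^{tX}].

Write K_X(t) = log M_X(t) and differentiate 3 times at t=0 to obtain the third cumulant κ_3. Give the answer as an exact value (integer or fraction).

M_X(t) = 5/(5 - t)
K_X(t) = log M_X(t) = -log(5 - t) + log(5)
K′(t) = -1/(t - 5)
K′′(t) = 1/(t^2 - 10*t + 25)
K′′′(t) = -2/(t^3 - 15*t^2 + 75*t - 125)

κ_3 = K′′′(0) = 2/125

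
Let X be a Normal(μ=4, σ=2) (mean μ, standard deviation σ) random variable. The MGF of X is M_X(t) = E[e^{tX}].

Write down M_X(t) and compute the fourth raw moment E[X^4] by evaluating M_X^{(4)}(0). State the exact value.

E[X^4] = D^4[M](0) = 688

M_X(t) = e^(2*t^2 + 4*t)
D^4[M](t) = 256*t^4*e^(4*t)*e^(2*t^2) + 1024*t^3*e^(4*t)*e^(2*t^2) + 1920*t^2*e^(4*t)*e^(2*t^2) + 1792*t*e^(4*t)*e^(2*t^2) + 688*e^(4*t)*e^(2*t^2)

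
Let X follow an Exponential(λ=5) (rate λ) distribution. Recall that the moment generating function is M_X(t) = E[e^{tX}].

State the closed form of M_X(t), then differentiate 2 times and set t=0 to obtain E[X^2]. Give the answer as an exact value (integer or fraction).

M_X(t) = 5/(5 - t)
D^2[M](t) = -10/(t^3 - 15*t^2 + 75*t - 125)

E[X^2] = D^2[M](0) = 2/25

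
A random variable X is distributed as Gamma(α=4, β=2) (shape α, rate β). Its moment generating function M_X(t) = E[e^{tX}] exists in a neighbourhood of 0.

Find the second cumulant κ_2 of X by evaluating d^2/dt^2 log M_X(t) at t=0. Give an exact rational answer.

κ_2 = D^2[K](0) = 1

M_X(t) = 16/(2 - t)^4
K_X(t) = log M_X(t) = -4*log(2 - t) + 4*log(2)
D^2[K](t) = 4/(t^2 - 4*t + 4)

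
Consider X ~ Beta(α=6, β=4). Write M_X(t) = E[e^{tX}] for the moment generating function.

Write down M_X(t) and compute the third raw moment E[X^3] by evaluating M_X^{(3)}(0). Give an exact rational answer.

M_X(t) = ₁F₁(6; 10; t)
dM/dt = 3*₁F₁(7; 11; t)/5
d^2M/dt^2 = 21*₁F₁(8; 12; t)/55
d^3M/dt^3 = 14*₁F₁(9; 13; t)/55

E[X^3] = d^3M/dt^3 |_{t=0} = 14/55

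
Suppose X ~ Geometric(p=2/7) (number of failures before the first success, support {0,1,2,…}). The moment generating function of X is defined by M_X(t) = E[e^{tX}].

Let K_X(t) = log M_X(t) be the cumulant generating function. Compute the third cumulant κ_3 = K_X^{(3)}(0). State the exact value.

M_X(t) = 2/(7*(1 - 5*e^(t)/7))
K_X(t) = log M_X(t) = -log(1 - 5*e^(t)/7) - log(7) + log(2)
K′(t) = -5*e^(t)/(5*e^(t) - 7)
K′′(t) = 35*e^(t)/(25*e^(2*t) - 70*e^(t) + 49)
K′′′(t) = (-175*e^(2*t) - 245*e^(t))/(125*e^(3*t) - 525*e^(2*t) + 735*e^(t) - 343)

κ_3 = K′′′(0) = 105/2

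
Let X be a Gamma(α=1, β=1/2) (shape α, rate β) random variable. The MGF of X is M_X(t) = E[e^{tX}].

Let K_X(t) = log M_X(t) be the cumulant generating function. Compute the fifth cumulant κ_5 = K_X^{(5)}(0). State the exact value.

κ_5 = d^5K/dt^5 |_{t=0} = 768

M_X(t) = 1/(2*(1/2 - t))
K_X(t) = log M_X(t) = -log(1/2 - t) - log(2)
dK/dt = -2/(2*t - 1)
d^2K/dt^2 = 4/(4*t^2 - 4*t + 1)
d^3K/dt^3 = -16/(8*t^3 - 12*t^2 + 6*t - 1)
d^4K/dt^4 = 96/(16*t^4 - 32*t^3 + 24*t^2 - 8*t + 1)
d^5K/dt^5 = -768/(32*t^5 - 80*t^4 + 80*t^3 - 40*t^2 + 10*t - 1)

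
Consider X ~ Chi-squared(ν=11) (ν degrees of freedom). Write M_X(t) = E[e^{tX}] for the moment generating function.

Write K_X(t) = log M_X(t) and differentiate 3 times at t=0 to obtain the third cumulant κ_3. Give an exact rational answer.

M_X(t) = (1 - 2*t)^(-11/2)
K_X(t) = log M_X(t) = -11*log(1 - 2*t)/2
K^(3)(t) = -88/(8*t^3 - 12*t^2 + 6*t - 1)

κ_3 = K^(3)(0) = 88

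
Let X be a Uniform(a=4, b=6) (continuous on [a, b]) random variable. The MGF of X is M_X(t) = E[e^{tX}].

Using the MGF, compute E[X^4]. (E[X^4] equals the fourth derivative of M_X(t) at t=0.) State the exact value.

E[X^4] = d^4M/dt^4 |_{t=0} = 3376/5

M_X(t) = (e^(6*t) - e^(4*t))/(2*t)
dM/dt = (6*t*e^(6*t) - 4*t*e^(4*t) - e^(6*t) + e^(4*t))/(2*t^2)
d^2M/dt^2 = (18*t^2*e^(6*t) - 8*t^2*e^(4*t) - 6*t*e^(6*t) + 4*t*e^(4*t) + e^(6*t) - e^(4*t))/t^3
d^3M/dt^3 = (108*t^3*e^(6*t) - 32*t^3*e^(4*t) - 54*t^2*e^(6*t) + 24*t^2*e^(4*t) + 18*t*e^(6*t) - 12*t*e^(4*t) - 3*e^(6*t) + 3*e^(4*t))/t^4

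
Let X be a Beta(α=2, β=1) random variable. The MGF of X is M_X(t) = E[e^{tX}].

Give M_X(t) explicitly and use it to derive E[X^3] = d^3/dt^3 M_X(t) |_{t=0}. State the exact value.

E[X^3] = d^3M/dt^3 |_{t=0} = 2/5

M_X(t) = ₁F₁(2; 3; t)
dM/dt = 2*₁F₁(3; 4; t)/3
d^2M/dt^2 = ₁F₁(4; 5; t)/2
d^3M/dt^3 = 2*₁F₁(5; 6; t)/5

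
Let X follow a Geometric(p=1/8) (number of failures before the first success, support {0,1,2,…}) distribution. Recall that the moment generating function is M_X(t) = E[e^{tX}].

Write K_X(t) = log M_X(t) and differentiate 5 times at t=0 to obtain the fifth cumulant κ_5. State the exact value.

κ_5 = D^5[K](0) = 565320

M_X(t) = 1/(8*(1 - 7*e^(t)/8))
K_X(t) = log M_X(t) = -log(1 - 7*e^(t)/8) - 3*log(2)
D^5[K](t) = (-19208*e^(4*t) - 241472*e^(3*t) - 275968*e^(2*t) - 28672*e^(t))/(16807*e^(5*t) - 96040*e^(4*t) + 219520*e^(3*t) - 250880*e^(2*t) + 143360*e^(t) - 32768)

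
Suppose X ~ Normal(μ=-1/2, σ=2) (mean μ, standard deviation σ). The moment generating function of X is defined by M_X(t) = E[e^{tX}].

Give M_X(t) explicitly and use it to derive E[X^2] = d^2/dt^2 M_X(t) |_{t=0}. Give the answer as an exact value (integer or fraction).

E[X^2] = M^(2)(0) = 17/4

M_X(t) = e^(2*t^2 - t/2)
M^(2)(t) = (64*t^2*e^(2*t^2) - 16*t*e^(2*t^2) + 17*e^(2*t^2))*e^(-t/2)/4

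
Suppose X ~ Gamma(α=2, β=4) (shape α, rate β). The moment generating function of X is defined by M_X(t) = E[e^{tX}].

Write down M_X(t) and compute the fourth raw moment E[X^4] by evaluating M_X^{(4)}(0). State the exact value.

E[X^4] = D^4[M](0) = 15/32

M_X(t) = 16/(4 - t)^2
D^4[M](t) = 1920/(t^6 - 24*t^5 + 240*t^4 - 1280*t^3 + 3840*t^2 - 6144*t + 4096)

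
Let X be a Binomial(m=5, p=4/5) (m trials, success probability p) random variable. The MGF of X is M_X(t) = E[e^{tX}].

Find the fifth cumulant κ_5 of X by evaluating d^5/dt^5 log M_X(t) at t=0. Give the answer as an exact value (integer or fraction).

M_X(t) = (4*e^(t)/5 + 1/5)^5
K_X(t) = log M_X(t) = 5*log(4*e^(t)/5 + 1/5)
dK/dt = 20*e^(t)/(4*e^(t) + 1)
d^2K/dt^2 = 20*e^(t)/(16*e^(2*t) + 8*e^(t) + 1)
d^3K/dt^3 = (-80*e^(2*t) + 20*e^(t))/(64*e^(3*t) + 48*e^(2*t) + 12*e^(t) + 1)
d^4K/dt^4 = (320*e^(3*t) - 320*e^(2*t) + 20*e^(t))/(256*e^(4*t) + 256*e^(3*t) + 96*e^(2*t) + 16*e^(t) + 1)
d^5K/dt^5 = (-1280*e^(4*t) + 3520*e^(3*t) - 880*e^(2*t) + 20*e^(t))/(1024*e^(5*t) + 1280*e^(4*t) + 640*e^(3*t) + 160*e^(2*t) + 20*e^(t) + 1)

κ_5 = d^5K/dt^5 |_{t=0} = 276/625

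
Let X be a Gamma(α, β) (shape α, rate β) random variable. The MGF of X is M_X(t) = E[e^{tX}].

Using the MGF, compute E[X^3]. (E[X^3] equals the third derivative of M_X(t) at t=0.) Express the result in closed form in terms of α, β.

E[X^3] = d^3M/dt^3 |_{t=0} = α*(α^2 + 3*α + 2)/β^3

M_X(t) = (β/(β - t))^α
dM/dt = -α*β^α*(1/(β - t))^α/(-β + t)
d^2M/dt^2 = (α^2*β^α*(1/(β - t))^α + α*β^α*(1/(β - t))^α)/(β^2 - 2*β*t + t^2)
d^3M/dt^3 = (-α^3*β^α*(1/(β - t))^α - 3*α^2*β^α*(1/(β - t))^α - 2*α*β^α*(1/(β - t))^α)/(-β^3 + 3*β^2*t - 3*β*t^2 + t^3)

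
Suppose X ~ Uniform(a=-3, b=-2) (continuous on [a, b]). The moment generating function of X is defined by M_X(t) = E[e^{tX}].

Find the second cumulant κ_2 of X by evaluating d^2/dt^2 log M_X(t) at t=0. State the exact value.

κ_2 = D^2[K](0) = 1/12

M_X(t) = (e^(-2*t) - e^(-3*t))/t
K_X(t) = log M_X(t) = -log(t) + log(e^(-2*t) - e^(-3*t))
D^2[K](t) = (-t^2*e^(t) + e^(2*t) - 2*e^(t) + 1)/(t^2*e^(2*t) - 2*t^2*e^(t) + t^2)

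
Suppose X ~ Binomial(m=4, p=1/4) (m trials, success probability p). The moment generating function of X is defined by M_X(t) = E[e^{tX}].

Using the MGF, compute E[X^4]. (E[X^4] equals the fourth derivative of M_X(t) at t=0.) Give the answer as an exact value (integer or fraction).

M_X(t) = (e^(t)/4 + 3/4)^4
M′(t) = e^(4*t)/64 + 9*e^(3*t)/64 + 27*e^(2*t)/64 + 27*e^(t)/64
M′′(t) = e^(4*t)/16 + 27*e^(3*t)/64 + 27*e^(2*t)/32 + 27*e^(t)/64
M′′′(t) = e^(4*t)/4 + 81*e^(3*t)/64 + 27*e^(2*t)/16 + 27*e^(t)/64
M′′′′(t) = e^(4*t) + 243*e^(3*t)/64 + 27*e^(2*t)/8 + 27*e^(t)/64

E[X^4] = M′′′′(0) = 275/32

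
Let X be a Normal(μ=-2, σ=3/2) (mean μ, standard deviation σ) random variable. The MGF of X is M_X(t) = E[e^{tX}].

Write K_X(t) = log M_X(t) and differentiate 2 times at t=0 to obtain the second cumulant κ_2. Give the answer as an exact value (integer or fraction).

κ_2 = K^(2)(0) = 9/4

M_X(t) = e^(9*t^2/8 - 2*t)
K_X(t) = log M_X(t) = 9*t^2/8 - 2*t
K^(2)(t) = 9/4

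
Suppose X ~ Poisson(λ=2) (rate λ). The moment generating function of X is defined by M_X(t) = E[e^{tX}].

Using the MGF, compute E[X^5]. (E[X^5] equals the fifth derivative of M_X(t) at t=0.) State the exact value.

E[X^5] = d^5M/dt^5 |_{t=0} = 454

M_X(t) = e^(2*e^(t) - 2)
dM/dt = 2*e^(-2)*e^(t)*e^(2*e^(t))
d^2M/dt^2 = (4*e^(2*t)*e^(2*e^(t)) + 2*e^(t)*e^(2*e^(t)))*e^(-2)
d^3M/dt^3 = (8*e^(3*t)*e^(2*e^(t)) + 12*e^(2*t)*e^(2*e^(t)) + 2*e^(t)*e^(2*e^(t)))*e^(-2)
d^4M/dt^4 = (16*e^(4*t)*e^(2*e^(t)) + 48*e^(3*t)*e^(2*e^(t)) + 28*e^(2*t)*e^(2*e^(t)) + 2*e^(t)*e^(2*e^(t)))*e^(-2)
d^5M/dt^5 = (32*e^(5*t)*e^(2*e^(t)) + 160*e^(4*t)*e^(2*e^(t)) + 200*e^(3*t)*e^(2*e^(t)) + 60*e^(2*t)*e^(2*e^(t)) + 2*e^(t)*e^(2*e^(t)))*e^(-2)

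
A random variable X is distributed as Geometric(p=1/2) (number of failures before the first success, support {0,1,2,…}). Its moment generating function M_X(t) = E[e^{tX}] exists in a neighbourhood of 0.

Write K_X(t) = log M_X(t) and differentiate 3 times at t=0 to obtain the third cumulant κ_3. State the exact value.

κ_3 = D^3[K](0) = 6

M_X(t) = 1/(2*(1 - e^(t)/2))
K_X(t) = log M_X(t) = -log(1 - e^(t)/2) - log(2)
D^3[K](t) = (-2*e^(2*t) - 4*e^(t))/(e^(3*t) - 6*e^(2*t) + 12*e^(t) - 8)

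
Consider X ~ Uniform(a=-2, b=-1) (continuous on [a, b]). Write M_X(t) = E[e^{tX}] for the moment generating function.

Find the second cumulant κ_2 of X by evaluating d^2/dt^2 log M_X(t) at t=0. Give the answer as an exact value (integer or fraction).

κ_2 = K^(2)(0) = 1/12

M_X(t) = (e^(-t) - e^(-2*t))/t
K_X(t) = log M_X(t) = -log(t) + log(e^(-t) - e^(-2*t))
K^(2)(t) = (-t^2*e^(t) + e^(2*t) - 2*e^(t) + 1)/(t^2*e^(2*t) - 2*t^2*e^(t) + t^2)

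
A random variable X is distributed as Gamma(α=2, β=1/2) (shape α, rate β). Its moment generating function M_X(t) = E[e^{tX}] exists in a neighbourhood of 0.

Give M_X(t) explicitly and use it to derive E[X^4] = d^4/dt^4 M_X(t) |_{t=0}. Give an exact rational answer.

M_X(t) = 1/(4*(1/2 - t)^2)
M^(4)(t) = 1920/(64*t^6 - 192*t^5 + 240*t^4 - 160*t^3 + 60*t^2 - 12*t + 1)

E[X^4] = M^(4)(0) = 1920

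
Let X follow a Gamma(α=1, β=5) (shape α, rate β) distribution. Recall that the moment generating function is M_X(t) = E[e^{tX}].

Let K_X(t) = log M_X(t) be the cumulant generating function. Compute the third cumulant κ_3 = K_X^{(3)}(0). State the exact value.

κ_3 = K^(3)(0) = 2/125

M_X(t) = 5/(5 - t)
K_X(t) = log M_X(t) = -log(5 - t) + log(5)
K^(3)(t) = -2/(t^3 - 15*t^2 + 75*t - 125)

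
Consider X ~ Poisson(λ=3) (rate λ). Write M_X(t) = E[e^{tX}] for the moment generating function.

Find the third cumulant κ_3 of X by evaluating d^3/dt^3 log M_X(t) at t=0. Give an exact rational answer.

M_X(t) = e^(3*e^(t) - 3)
K_X(t) = log M_X(t) = 3*e^(t) - 3
K^(3)(t) = 3*e^(t)

κ_3 = K^(3)(0) = 3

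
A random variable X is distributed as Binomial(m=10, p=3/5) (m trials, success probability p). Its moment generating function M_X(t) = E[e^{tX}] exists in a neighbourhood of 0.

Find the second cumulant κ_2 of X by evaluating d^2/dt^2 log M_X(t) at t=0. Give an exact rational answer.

M_X(t) = (3*e^(t)/5 + 2/5)^10
K_X(t) = log M_X(t) = 10*log(3*e^(t)/5 + 2/5)
D^2[K](t) = 60*e^(t)/(9*e^(2*t) + 12*e^(t) + 4)

κ_2 = D^2[K](0) = 12/5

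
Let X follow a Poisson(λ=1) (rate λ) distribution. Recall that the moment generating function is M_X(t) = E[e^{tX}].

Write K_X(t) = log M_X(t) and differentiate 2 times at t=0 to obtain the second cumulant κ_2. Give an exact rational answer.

M_X(t) = e^(e^(t) - 1)
K_X(t) = log M_X(t) = e^(t) - 1
D^2[K](t) = e^(t)

κ_2 = D^2[K](0) = 1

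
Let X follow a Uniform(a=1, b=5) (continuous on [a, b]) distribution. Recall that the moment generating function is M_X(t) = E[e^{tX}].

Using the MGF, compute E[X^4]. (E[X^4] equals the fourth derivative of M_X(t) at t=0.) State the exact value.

M_X(t) = (e^(5*t) - e^(t))/(4*t)
M′(t) = (5*t*e^(5*t) - t*e^(t) - e^(5*t) + e^(t))/(4*t^2)
M′′(t) = (25*t^2*e^(5*t) - t^2*e^(t) - 10*t*e^(5*t) + 2*t*e^(t) + 2*e^(5*t) - 2*e^(t))/(4*t^3)
M′′′(t) = (125*t^3*e^(5*t) - t^3*e^(t) - 75*t^2*e^(5*t) + 3*t^2*e^(t) + 30*t*e^(5*t) - 6*t*e^(t) - 6*e^(5*t) + 6*e^(t))/(4*t^4)
M′′′′(t) = (625*t^4*e^(5*t) - t^4*e^(t) - 500*t^3*e^(5*t) + 4*t^3*e^(t) + 300*t^2*e^(5*t) - 12*t^2*e^(t) - 120*t*e^(5*t) + 24*t*e^(t) + 24*e^(5*t) - 24*e^(t))/(4*t^5)

E[X^4] = M′′′′(0) = 781/5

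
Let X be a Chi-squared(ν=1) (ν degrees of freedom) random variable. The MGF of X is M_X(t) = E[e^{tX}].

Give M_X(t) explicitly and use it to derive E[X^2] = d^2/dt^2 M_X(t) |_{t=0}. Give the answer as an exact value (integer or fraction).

M_X(t) = 1/√(1 - 2*t)
D^2[M](t) = 3/(4*t^2*√(1 - 2*t) - 4*t*√(1 - 2*t) + √(1 - 2*t))

E[X^2] = D^2[M](0) = 3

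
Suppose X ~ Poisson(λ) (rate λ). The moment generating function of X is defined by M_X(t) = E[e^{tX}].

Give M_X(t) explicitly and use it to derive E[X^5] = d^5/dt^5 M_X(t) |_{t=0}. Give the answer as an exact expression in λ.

E[X^5] = d^5M/dt^5 |_{t=0} = λ*(λ^4 + 10*λ^3 + 25*λ^2 + 15*λ + 1)

M_X(t) = e^(λ*(e^(t) - 1))
dM/dt = λ*e^(-λ)*e^(t)*e^(λ*e^(t))
d^2M/dt^2 = (λ^2*e^(2*t)*e^(λ*e^(t)) + λ*e^(t)*e^(λ*e^(t)))*e^(-λ)
d^3M/dt^3 = (λ^3*e^(3*t)*e^(λ*e^(t)) + 3*λ^2*e^(2*t)*e^(λ*e^(t)) + λ*e^(t)*e^(λ*e^(t)))*e^(-λ)
d^4M/dt^4 = (λ^4*e^(4*t)*e^(λ*e^(t)) + 6*λ^3*e^(3*t)*e^(λ*e^(t)) + 7*λ^2*e^(2*t)*e^(λ*e^(t)) + λ*e^(t)*e^(λ*e^(t)))*e^(-λ)
d^5M/dt^5 = (λ^5*e^(5*t)*e^(λ*e^(t)) + 10*λ^4*e^(4*t)*e^(λ*e^(t)) + 25*λ^3*e^(3*t)*e^(λ*e^(t)) + 15*λ^2*e^(2*t)*e^(λ*e^(t)) + λ*e^(t)*e^(λ*e^(t)))*e^(-λ)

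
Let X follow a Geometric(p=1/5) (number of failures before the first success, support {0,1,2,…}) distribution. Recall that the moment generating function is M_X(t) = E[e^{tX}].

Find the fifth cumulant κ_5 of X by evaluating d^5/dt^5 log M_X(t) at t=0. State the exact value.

M_X(t) = 1/(5*(1 - 4*e^(t)/5))
K_X(t) = log M_X(t) = -log(1 - 4*e^(t)/5) - log(5)
K^(5)(t) = (-1280*e^(4*t) - 17600*e^(3*t) - 22000*e^(2*t) - 2500*e^(t))/(1024*e^(5*t) - 6400*e^(4*t) + 16000*e^(3*t) - 20000*e^(2*t) + 12500*e^(t) - 3125)

κ_5 = K^(5)(0) = 43380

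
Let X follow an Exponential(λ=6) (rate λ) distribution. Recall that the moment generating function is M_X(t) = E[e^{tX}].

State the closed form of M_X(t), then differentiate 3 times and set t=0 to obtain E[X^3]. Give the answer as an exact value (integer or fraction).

E[X^3] = M^(3)(0) = 1/36

M_X(t) = 6/(6 - t)
M^(3)(t) = 36/(t^4 - 24*t^3 + 216*t^2 - 864*t + 1296)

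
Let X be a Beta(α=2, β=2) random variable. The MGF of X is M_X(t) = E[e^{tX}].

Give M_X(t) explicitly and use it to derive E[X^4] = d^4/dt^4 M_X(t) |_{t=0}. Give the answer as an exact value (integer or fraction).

M_X(t) = ₁F₁(2; 4; t)
dM/dt = ₁F₁(3; 5; t)/2
d^2M/dt^2 = 3*₁F₁(4; 6; t)/10
d^3M/dt^3 = ₁F₁(5; 7; t)/5
d^4M/dt^4 = ₁F₁(6; 8; t)/7

E[X^4] = d^4M/dt^4 |_{t=0} = 1/7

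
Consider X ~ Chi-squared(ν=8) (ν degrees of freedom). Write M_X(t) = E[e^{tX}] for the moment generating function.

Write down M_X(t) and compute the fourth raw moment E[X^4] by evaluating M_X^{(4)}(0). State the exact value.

E[X^4] = d^4M/dt^4 |_{t=0} = 13440

M_X(t) = (1 - 2*t)^(-4)
dM/dt = -8/(32*t^5 - 80*t^4 + 80*t^3 - 40*t^2 + 10*t - 1)
d^2M/dt^2 = 80/(64*t^6 - 192*t^5 + 240*t^4 - 160*t^3 + 60*t^2 - 12*t + 1)
d^3M/dt^3 = -960/(128*t^7 - 448*t^6 + 672*t^5 - 560*t^4 + 280*t^3 - 84*t^2 + 14*t - 1)
d^4M/dt^4 = 13440/(256*t^8 - 1024*t^7 + 1792*t^6 - 1792*t^5 + 1120*t^4 - 448*t^3 + 112*t^2 - 16*t + 1)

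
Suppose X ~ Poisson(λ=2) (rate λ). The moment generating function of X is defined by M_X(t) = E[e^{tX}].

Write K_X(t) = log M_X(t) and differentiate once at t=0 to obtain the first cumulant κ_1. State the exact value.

κ_1 = dK/dt |_{t=0} = 2

M_X(t) = e^(2*e^(t) - 2)
K_X(t) = log M_X(t) = 2*e^(t) - 2
dK/dt = 2*e^(t)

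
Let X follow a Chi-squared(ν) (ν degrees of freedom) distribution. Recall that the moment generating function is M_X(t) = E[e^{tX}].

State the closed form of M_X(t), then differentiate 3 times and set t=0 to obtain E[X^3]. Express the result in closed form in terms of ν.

M_X(t) = (1 - 2*t)^(-ν/2)
M^(3)(t) = (-ν^3 - 6*ν^2 - 8*ν)/(8*t^3*(1 - 2*t)^(ν/2) - 12*t^2*(1 - 2*t)^(ν/2) + 6*t*(1 - 2*t)^(ν/2) - (1 - 2*t)^(ν/2))

E[X^3] = M^(3)(0) = ν*(ν^2 + 6*ν + 8)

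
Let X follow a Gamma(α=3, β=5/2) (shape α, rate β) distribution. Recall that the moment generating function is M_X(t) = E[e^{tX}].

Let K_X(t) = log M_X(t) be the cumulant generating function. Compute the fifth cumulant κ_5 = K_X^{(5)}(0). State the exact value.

M_X(t) = 125/(8*(5/2 - t)^3)
K_X(t) = log M_X(t) = -3*log(5/2 - t) - 3*log(2) + 3*log(5)
K′(t) = -6/(2*t - 5)
K′′(t) = 12/(4*t^2 - 20*t + 25)
K′′′(t) = -48/(8*t^3 - 60*t^2 + 150*t - 125)
K′′′′(t) = 288/(16*t^4 - 160*t^3 + 600*t^2 - 1000*t + 625)
K′′′′′(t) = -2304/(32*t^5 - 400*t^4 + 2000*t^3 - 5000*t^2 + 6250*t - 3125)

κ_5 = K′′′′′(0) = 2304/3125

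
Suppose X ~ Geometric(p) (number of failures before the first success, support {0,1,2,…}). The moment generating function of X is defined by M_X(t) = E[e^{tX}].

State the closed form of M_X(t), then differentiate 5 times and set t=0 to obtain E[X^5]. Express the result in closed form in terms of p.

E[X^5] = d^5M/dt^5 |_{t=0} = -1 + 31/p - 180/p^2 + 390/p^3 - 360/p^4 + 120/p^5

M_X(t) = p/(-(1 - p)*e^(t) + 1)
dM/dt = (-p^2*e^(t) + p*e^(t))/(p^2*e^(2*t) - 2*p*e^(2*t) + 2*p*e^(t) + e^(2*t) - 2*e^(t) + 1)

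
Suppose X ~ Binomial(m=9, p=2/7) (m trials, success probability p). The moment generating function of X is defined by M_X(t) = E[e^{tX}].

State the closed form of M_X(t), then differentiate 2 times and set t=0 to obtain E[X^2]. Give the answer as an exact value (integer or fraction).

E[X^2] = M′′(0) = 414/49

M_X(t) = (2*e^(t)/7 + 5/7)^9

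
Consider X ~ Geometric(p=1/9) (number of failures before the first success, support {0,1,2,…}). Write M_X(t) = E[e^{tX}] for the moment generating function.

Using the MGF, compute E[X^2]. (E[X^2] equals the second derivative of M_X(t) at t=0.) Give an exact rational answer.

M_X(t) = 1/(9*(1 - 8*e^(t)/9))
M^(2)(t) = (-64*e^(2*t) - 72*e^(t))/(512*e^(3*t) - 1728*e^(2*t) + 1944*e^(t) - 729)

E[X^2] = M^(2)(0) = 136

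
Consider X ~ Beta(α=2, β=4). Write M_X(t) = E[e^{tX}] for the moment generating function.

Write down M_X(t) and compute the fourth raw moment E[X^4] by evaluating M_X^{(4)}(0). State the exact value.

E[X^4] = D^4[M](0) = 5/126

M_X(t) = ₁F₁(2; 6; t)
D^4[M](t) = 5*₁F₁(6; 10; t)/126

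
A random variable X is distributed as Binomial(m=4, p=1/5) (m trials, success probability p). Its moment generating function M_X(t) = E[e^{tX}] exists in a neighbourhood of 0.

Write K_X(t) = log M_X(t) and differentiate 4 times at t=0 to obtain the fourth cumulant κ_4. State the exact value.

κ_4 = K′′′′(0) = 16/625

M_X(t) = (e^(t)/5 + 4/5)^4
K_X(t) = log M_X(t) = 4*log(e^(t)/5 + 4/5)
K′(t) = 4*e^(t)/(e^(t) + 4)
K′′(t) = 16*e^(t)/(e^(2*t) + 8*e^(t) + 16)
K′′′(t) = (-16*e^(2*t) + 64*e^(t))/(e^(3*t) + 12*e^(2*t) + 48*e^(t) + 64)
K′′′′(t) = (16*e^(3*t) - 256*e^(2*t) + 256*e^(t))/(e^(4*t) + 16*e^(3*t) + 96*e^(2*t) + 256*e^(t) + 256)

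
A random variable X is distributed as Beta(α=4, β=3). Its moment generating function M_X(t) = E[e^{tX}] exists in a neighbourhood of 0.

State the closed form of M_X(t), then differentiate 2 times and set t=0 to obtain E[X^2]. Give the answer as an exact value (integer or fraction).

M_X(t) = ₁F₁(4; 7; t)
M^(2)(t) = 5*₁F₁(6; 9; t)/14

E[X^2] = M^(2)(0) = 5/14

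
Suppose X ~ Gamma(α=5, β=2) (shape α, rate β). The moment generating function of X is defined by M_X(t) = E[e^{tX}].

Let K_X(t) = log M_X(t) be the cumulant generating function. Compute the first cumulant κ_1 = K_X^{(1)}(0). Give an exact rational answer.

M_X(t) = 32/(2 - t)^5
K_X(t) = log M_X(t) = -5*log(2 - t) + 5*log(2)
K^(1)(t) = -5/(t - 2)

κ_1 = K^(1)(0) = 5/2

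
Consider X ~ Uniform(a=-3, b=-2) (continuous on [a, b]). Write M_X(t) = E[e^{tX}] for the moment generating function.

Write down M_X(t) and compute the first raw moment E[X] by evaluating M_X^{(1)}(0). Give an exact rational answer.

M_X(t) = (e^(-2*t) - e^(-3*t))/t
dM/dt = (-2*t*e^(t) + 3*t - e^(t) + 1)*e^(-3*t)/t^2

E[X] = dM/dt |_{t=0} = -5/2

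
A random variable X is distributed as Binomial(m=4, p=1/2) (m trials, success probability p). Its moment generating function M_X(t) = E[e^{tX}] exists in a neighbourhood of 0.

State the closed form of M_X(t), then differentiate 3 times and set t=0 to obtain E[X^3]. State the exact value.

E[X^3] = D^3[M](0) = 14

M_X(t) = (e^(t)/2 + 1/2)^4
D^3[M](t) = 4*e^(4*t) + 27*e^(3*t)/4 + 3*e^(2*t) + e^(t)/4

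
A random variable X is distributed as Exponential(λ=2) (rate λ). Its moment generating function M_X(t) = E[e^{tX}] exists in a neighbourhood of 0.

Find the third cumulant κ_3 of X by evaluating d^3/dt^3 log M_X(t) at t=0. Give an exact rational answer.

M_X(t) = 2/(2 - t)
K_X(t) = log M_X(t) = -log(2 - t) + log(2)
K′(t) = -1/(t - 2)
K′′(t) = 1/(t^2 - 4*t + 4)
K′′′(t) = -2/(t^3 - 6*t^2 + 12*t - 8)

κ_3 = K′′′(0) = 1/4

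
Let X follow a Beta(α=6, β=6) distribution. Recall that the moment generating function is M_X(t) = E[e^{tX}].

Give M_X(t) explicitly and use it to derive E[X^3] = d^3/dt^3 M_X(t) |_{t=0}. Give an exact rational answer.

E[X^3] = d^3M/dt^3 |_{t=0} = 2/13

M_X(t) = ₁F₁(6; 12; t)
dM/dt = ₁F₁(7; 13; t)/2
d^2M/dt^2 = 7*₁F₁(8; 14; t)/26
d^3M/dt^3 = 2*₁F₁(9; 15; t)/13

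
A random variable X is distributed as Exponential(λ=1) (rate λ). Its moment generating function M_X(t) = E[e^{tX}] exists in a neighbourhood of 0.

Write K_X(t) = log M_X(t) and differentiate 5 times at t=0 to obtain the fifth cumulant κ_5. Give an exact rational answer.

κ_5 = d^5K/dt^5 |_{t=0} = 24

M_X(t) = 1/(1 - t)
K_X(t) = log M_X(t) = -log(1 - t)
dK/dt = -1/(t - 1)
d^2K/dt^2 = 1/(t^2 - 2*t + 1)
d^3K/dt^3 = -2/(t^3 - 3*t^2 + 3*t - 1)
d^4K/dt^4 = 6/(t^4 - 4*t^3 + 6*t^2 - 4*t + 1)
d^5K/dt^5 = -24/(t^5 - 5*t^4 + 10*t^3 - 10*t^2 + 5*t - 1)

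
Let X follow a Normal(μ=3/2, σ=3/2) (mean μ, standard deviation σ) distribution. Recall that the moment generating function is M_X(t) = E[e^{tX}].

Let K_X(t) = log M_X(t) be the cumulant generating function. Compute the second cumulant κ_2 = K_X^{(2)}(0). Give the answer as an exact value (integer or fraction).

M_X(t) = e^(9*t^2/8 + 3*t/2)
K_X(t) = log M_X(t) = 9*t^2/8 + 3*t/2
dK/dt = 9*t/4 + 3/2
d^2K/dt^2 = 9/4

κ_2 = d^2K/dt^2 |_{t=0} = 9/4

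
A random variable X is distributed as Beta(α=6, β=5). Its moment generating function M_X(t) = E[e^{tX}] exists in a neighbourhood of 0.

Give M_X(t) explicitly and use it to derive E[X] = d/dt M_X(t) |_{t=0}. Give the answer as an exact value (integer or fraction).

E[X] = M′(0) = 6/11

M_X(t) = ₁F₁(6; 11; t)
M′(t) = 6*₁F₁(7; 12; t)/11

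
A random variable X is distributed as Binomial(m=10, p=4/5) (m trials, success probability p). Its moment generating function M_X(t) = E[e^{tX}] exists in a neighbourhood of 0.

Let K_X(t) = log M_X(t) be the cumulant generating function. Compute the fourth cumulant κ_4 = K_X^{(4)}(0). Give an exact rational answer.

κ_4 = d^4K/dt^4 |_{t=0} = 8/125

M_X(t) = (4*e^(t)/5 + 1/5)^10
K_X(t) = log M_X(t) = 10*log(4*e^(t)/5 + 1/5)
dK/dt = 40*e^(t)/(4*e^(t) + 1)
d^2K/dt^2 = 40*e^(t)/(16*e^(2*t) + 8*e^(t) + 1)
d^3K/dt^3 = (-160*e^(2*t) + 40*e^(t))/(64*e^(3*t) + 48*e^(2*t) + 12*e^(t) + 1)
d^4K/dt^4 = (640*e^(3*t) - 640*e^(2*t) + 40*e^(t))/(256*e^(4*t) + 256*e^(3*t) + 96*e^(2*t) + 16*e^(t) + 1)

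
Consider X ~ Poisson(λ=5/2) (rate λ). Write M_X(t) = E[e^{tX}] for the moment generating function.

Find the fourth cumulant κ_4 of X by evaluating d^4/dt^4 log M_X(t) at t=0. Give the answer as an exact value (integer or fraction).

M_X(t) = e^(5*e^(t)/2 - 5/2)
K_X(t) = log M_X(t) = 5*e^(t)/2 - 5/2
K′(t) = 5*e^(t)/2
K′′(t) = 5*e^(t)/2
K′′′(t) = 5*e^(t)/2
K′′′′(t) = 5*e^(t)/2

κ_4 = K′′′′(0) = 5/2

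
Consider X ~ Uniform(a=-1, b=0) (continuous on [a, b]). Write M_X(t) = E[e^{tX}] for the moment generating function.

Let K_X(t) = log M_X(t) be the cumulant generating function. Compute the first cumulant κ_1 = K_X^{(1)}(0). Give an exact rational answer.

κ_1 = D[K](0) = -1/2

M_X(t) = (1 - e^(-t))/t
K_X(t) = log M_X(t) = -log(t) + log(1 - e^(-t))
D[K](t) = (t - e^(t) + 1)/(t*e^(t) - t)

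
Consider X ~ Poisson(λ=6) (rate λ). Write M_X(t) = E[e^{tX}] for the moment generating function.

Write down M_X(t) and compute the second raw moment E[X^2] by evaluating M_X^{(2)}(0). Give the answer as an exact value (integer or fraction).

M_X(t) = e^(6*e^(t) - 6)
dM/dt = 6*e^(-6)*e^(t)*e^(6*e^(t))
d^2M/dt^2 = (36*e^(2*t)*e^(6*e^(t)) + 6*e^(t)*e^(6*e^(t)))*e^(-6)

E[X^2] = d^2M/dt^2 |_{t=0} = 42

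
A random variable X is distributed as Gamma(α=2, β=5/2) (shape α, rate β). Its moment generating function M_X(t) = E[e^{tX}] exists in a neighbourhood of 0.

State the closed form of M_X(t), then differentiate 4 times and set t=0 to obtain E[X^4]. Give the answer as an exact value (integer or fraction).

M_X(t) = 25/(4*(5/2 - t)^2)
D^4[M](t) = 48000/(64*t^6 - 960*t^5 + 6000*t^4 - 20000*t^3 + 37500*t^2 - 37500*t + 15625)

E[X^4] = D^4[M](0) = 384/125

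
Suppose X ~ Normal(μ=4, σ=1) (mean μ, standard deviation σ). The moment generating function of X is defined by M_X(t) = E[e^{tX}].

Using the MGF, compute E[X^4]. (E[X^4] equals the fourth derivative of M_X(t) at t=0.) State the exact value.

M_X(t) = e^(t^2/2 + 4*t)
dM/dt = t*e^(4*t)*e^(t^2/2) + 4*e^(4*t)*e^(t^2/2)
d^2M/dt^2 = t^2*e^(4*t)*e^(t^2/2) + 8*t*e^(4*t)*e^(t^2/2) + 17*e^(4*t)*e^(t^2/2)
d^3M/dt^3 = t^3*e^(4*t)*e^(t^2/2) + 12*t^2*e^(4*t)*e^(t^2/2) + 51*t*e^(4*t)*e^(t^2/2) + 76*e^(4*t)*e^(t^2/2)
d^4M/dt^4 = t^4*e^(4*t)*e^(t^2/2) + 16*t^3*e^(4*t)*e^(t^2/2) + 102*t^2*e^(4*t)*e^(t^2/2) + 304*t*e^(4*t)*e^(t^2/2) + 355*e^(4*t)*e^(t^2/2)

E[X^4] = d^4M/dt^4 |_{t=0} = 355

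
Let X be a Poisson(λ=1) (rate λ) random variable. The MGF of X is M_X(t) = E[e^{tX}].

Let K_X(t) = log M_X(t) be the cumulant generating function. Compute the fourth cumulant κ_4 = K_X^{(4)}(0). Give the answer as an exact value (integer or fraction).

κ_4 = K^(4)(0) = 1

M_X(t) = e^(e^(t) - 1)
K_X(t) = log M_X(t) = e^(t) - 1
K^(4)(t) = e^(t)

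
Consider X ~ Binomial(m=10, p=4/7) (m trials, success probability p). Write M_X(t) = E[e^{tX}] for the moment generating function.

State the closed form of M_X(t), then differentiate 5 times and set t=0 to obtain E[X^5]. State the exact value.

M_X(t) = (4*e^(t)/7 + 3/7)^10

E[X^5] = M^(5)(0) = 26462200/2401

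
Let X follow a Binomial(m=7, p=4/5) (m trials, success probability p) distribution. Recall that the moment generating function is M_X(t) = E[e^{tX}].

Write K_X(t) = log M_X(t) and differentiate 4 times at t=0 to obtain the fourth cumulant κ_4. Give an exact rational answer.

κ_4 = d^4K/dt^4 |_{t=0} = 28/625

M_X(t) = (4*e^(t)/5 + 1/5)^7
K_X(t) = log M_X(t) = 7*log(4*e^(t)/5 + 1/5)
dK/dt = 28*e^(t)/(4*e^(t) + 1)
d^2K/dt^2 = 28*e^(t)/(16*e^(2*t) + 8*e^(t) + 1)
d^3K/dt^3 = (-112*e^(2*t) + 28*e^(t))/(64*e^(3*t) + 48*e^(2*t) + 12*e^(t) + 1)
d^4K/dt^4 = (448*e^(3*t) - 448*e^(2*t) + 28*e^(t))/(256*e^(4*t) + 256*e^(3*t) + 96*e^(2*t) + 16*e^(t) + 1)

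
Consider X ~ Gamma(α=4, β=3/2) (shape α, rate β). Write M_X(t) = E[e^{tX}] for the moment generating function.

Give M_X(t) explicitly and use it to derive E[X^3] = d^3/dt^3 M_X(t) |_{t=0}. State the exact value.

M_X(t) = 81/(16*(3/2 - t)^4)
dM/dt = -648/(32*t^5 - 240*t^4 + 720*t^3 - 1080*t^2 + 810*t - 243)
d^2M/dt^2 = 6480/(64*t^6 - 576*t^5 + 2160*t^4 - 4320*t^3 + 4860*t^2 - 2916*t + 729)
d^3M/dt^3 = -77760/(128*t^7 - 1344*t^6 + 6048*t^5 - 15120*t^4 + 22680*t^3 - 20412*t^2 + 10206*t - 2187)

E[X^3] = d^3M/dt^3 |_{t=0} = 320/9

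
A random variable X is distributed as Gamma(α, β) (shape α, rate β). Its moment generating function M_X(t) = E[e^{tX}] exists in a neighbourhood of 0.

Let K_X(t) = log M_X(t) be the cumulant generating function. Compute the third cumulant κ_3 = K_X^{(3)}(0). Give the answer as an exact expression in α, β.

κ_3 = K^(3)(0) = 2*α/β^3

M_X(t) = (β/(β - t))^α
K_X(t) = log M_X(t) = α*(log(β) - log(β - t))
K^(3)(t) = -2*α/(-β^3 + 3*β^2*t - 3*β*t^2 + t^3)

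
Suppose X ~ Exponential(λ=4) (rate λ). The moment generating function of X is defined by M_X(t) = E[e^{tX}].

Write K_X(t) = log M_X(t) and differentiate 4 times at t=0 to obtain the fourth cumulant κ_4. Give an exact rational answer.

κ_4 = d^4K/dt^4 |_{t=0} = 3/128

M_X(t) = 4/(4 - t)
K_X(t) = log M_X(t) = -log(4 - t) + 2*log(2)
dK/dt = -1/(t - 4)
d^2K/dt^2 = 1/(t^2 - 8*t + 16)
d^3K/dt^3 = -2/(t^3 - 12*t^2 + 48*t - 64)
d^4K/dt^4 = 6/(t^4 - 16*t^3 + 96*t^2 - 256*t + 256)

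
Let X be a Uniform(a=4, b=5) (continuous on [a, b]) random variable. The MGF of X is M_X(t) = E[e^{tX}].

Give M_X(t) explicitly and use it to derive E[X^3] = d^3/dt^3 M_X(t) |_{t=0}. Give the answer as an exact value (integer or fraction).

E[X^3] = M^(3)(0) = 369/4

M_X(t) = (e^(5*t) - e^(4*t))/t
M^(3)(t) = (125*t^3*e^(5*t) - 64*t^3*e^(4*t) - 75*t^2*e^(5*t) + 48*t^2*e^(4*t) + 30*t*e^(5*t) - 24*t*e^(4*t) - 6*e^(5*t) + 6*e^(4*t))/t^4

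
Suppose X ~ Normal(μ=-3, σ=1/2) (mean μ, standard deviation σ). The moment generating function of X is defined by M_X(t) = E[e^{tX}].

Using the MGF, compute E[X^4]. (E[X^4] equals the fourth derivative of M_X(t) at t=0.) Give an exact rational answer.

M_X(t) = e^(t^2/8 - 3*t)
M′(t) = t*e^(-3*t)*e^(t^2/8)/4 - 3*e^(-3*t)*e^(t^2/8)
M′′(t) = (t^2*e^(t^2/8) - 24*t*e^(t^2/8) + 148*e^(t^2/8))*e^(-3*t)/16
M′′′(t) = (t^3*e^(t^2/8) - 36*t^2*e^(t^2/8) + 444*t*e^(t^2/8) - 1872*e^(t^2/8))*e^(-3*t)/64
M′′′′(t) = (t^4*e^(t^2/8) - 48*t^3*e^(t^2/8) + 888*t^2*e^(t^2/8) - 7488*t*e^(t^2/8) + 24240*e^(t^2/8))*e^(-3*t)/256

E[X^4] = M′′′′(0) = 1515/16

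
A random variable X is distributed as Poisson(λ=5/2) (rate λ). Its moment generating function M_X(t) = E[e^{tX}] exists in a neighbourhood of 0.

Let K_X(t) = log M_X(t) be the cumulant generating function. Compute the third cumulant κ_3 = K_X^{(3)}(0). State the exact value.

M_X(t) = e^(5*e^(t)/2 - 5/2)
K_X(t) = log M_X(t) = 5*e^(t)/2 - 5/2
K^(3)(t) = 5*e^(t)/2

κ_3 = K^(3)(0) = 5/2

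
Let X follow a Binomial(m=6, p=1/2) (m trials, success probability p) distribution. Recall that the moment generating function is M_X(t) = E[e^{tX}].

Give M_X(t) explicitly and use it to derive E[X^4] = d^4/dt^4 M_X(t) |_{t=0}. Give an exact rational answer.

E[X^4] = M^(4)(0) = 168

M_X(t) = (e^(t)/2 + 1/2)^6
M^(4)(t) = 81*e^(6*t)/4 + 1875*e^(5*t)/32 + 60*e^(4*t) + 405*e^(3*t)/16 + 15*e^(2*t)/4 + 3*e^(t)/32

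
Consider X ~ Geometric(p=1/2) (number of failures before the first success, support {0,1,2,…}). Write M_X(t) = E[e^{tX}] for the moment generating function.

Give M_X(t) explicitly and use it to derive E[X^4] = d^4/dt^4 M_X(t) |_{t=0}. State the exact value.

M_X(t) = 1/(2*(1 - e^(t)/2))
M^(4)(t) = (-e^(4*t) - 22*e^(3*t) - 44*e^(2*t) - 8*e^(t))/(e^(5*t) - 10*e^(4*t) + 40*e^(3*t) - 80*e^(2*t) + 80*e^(t) - 32)

E[X^4] = M^(4)(0) = 75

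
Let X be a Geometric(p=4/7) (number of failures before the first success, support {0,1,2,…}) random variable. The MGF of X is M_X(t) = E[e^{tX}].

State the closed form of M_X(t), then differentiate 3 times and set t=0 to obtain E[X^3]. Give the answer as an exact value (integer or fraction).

E[X^3] = M′′′(0) = 213/32

M_X(t) = 4/(7*(1 - 3*e^(t)/7))
M′(t) = 12*e^(t)/(9*e^(2*t) - 42*e^(t) + 49)
M′′(t) = (-36*e^(2*t) - 84*e^(t))/(27*e^(3*t) - 189*e^(2*t) + 441*e^(t) - 343)
M′′′(t) = (108*e^(3*t) + 1008*e^(2*t) + 588*e^(t))/(81*e^(4*t) - 756*e^(3*t) + 2646*e^(2*t) - 4116*e^(t) + 2401)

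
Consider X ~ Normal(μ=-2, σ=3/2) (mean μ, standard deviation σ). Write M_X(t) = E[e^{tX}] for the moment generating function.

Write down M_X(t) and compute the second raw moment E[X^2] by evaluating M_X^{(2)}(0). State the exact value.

M_X(t) = e^(9*t^2/8 - 2*t)
dM/dt = 9*t*e^(-2*t)*e^(9*t^2/8)/4 - 2*e^(-2*t)*e^(9*t^2/8)
d^2M/dt^2 = (81*t^2*e^(9*t^2/8) - 144*t*e^(9*t^2/8) + 100*e^(9*t^2/8))*e^(-2*t)/16

E[X^2] = d^2M/dt^2 |_{t=0} = 25/4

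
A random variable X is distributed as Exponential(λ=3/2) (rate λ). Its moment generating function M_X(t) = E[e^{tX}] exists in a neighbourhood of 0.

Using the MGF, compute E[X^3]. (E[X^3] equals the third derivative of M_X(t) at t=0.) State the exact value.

M_X(t) = 3/(2*(3/2 - t))
M′(t) = 6/(4*t^2 - 12*t + 9)
M′′(t) = -24/(8*t^3 - 36*t^2 + 54*t - 27)
M′′′(t) = 144/(16*t^4 - 96*t^3 + 216*t^2 - 216*t + 81)

E[X^3] = M′′′(0) = 16/9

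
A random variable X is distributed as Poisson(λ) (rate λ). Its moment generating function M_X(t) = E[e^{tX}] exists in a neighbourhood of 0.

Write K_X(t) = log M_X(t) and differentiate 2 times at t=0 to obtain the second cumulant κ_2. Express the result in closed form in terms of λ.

M_X(t) = e^(λ*(e^(t) - 1))
K_X(t) = log M_X(t) = λ*(e^(t) - 1)
dK/dt = λ*e^(t)
d^2K/dt^2 = λ*e^(t)

κ_2 = d^2K/dt^2 |_{t=0} = λ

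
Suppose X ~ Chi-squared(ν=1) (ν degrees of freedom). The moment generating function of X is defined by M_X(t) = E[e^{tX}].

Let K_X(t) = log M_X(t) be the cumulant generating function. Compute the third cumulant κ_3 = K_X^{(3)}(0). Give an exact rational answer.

M_X(t) = 1/√(1 - 2*t)
K_X(t) = log M_X(t) = -log(1 - 2*t)/2
K′(t) = -1/(2*t - 1)
K′′(t) = 2/(4*t^2 - 4*t + 1)
K′′′(t) = -8/(8*t^3 - 12*t^2 + 6*t - 1)

κ_3 = K′′′(0) = 8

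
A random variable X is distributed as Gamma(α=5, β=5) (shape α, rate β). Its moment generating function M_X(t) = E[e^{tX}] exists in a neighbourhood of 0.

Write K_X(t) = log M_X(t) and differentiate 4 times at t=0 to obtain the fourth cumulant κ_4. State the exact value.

κ_4 = K′′′′(0) = 6/125

M_X(t) = 3125/(5 - t)^5
K_X(t) = log M_X(t) = -5*log(5 - t) + 5*log(5)
K′(t) = -5/(t - 5)
K′′(t) = 5/(t^2 - 10*t + 25)
K′′′(t) = -10/(t^3 - 15*t^2 + 75*t - 125)
K′′′′(t) = 30/(t^4 - 20*t^3 + 150*t^2 - 500*t + 625)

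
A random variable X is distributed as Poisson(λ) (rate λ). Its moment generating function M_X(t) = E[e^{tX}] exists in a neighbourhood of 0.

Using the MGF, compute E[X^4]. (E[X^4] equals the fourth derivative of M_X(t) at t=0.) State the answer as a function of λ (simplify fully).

E[X^4] = d^4M/dt^4 |_{t=0} = λ*(λ^3 + 6*λ^2 + 7*λ + 1)

M_X(t) = e^(λ*(e^(t) - 1))
dM/dt = λ*e^(-λ)*e^(t)*e^(λ*e^(t))
d^2M/dt^2 = (λ^2*e^(2*t)*e^(λ*e^(t)) + λ*e^(t)*e^(λ*e^(t)))*e^(-λ)
d^3M/dt^3 = (λ^3*e^(3*t)*e^(λ*e^(t)) + 3*λ^2*e^(2*t)*e^(λ*e^(t)) + λ*e^(t)*e^(λ*e^(t)))*e^(-λ)
d^4M/dt^4 = (λ^4*e^(4*t)*e^(λ*e^(t)) + 6*λ^3*e^(3*t)*e^(λ*e^(t)) + 7*λ^2*e^(2*t)*e^(λ*e^(t)) + λ*e^(t)*e^(λ*e^(t)))*e^(-λ)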